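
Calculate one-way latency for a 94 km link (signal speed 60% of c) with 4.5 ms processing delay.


Speed = 0.6 * 3e5 km/s = 180000 km/s
Propagation delay = 94 / 180000 = 0.0005 s = 0.5222 ms
Processing delay = 4.5 ms
Total one-way latency = 5.0222 ms


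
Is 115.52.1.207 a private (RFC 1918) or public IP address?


RFC 1918 private ranges:
  10.0.0.0/8 (10.0.0.0 - 10.255.255.255)
  172.16.0.0/12 (172.16.0.0 - 172.31.255.255)
  192.168.0.0/16 (192.168.0.0 - 192.168.255.255)
Public (not in any RFC 1918 range)


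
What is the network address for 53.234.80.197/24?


IP:   00110101.11101010.01010000.11000101
Mask: 11111111.11111111.11111111.00000000
AND operation:
Net:  00110101.11101010.01010000.00000000
Network: 53.234.80.0/24


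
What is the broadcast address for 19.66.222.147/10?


Network: 19.64.0.0/10
Host bits = 22
Set all host bits to 1:
Broadcast: 19.127.255.255


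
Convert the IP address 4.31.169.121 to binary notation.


4 = 00000100
31 = 00011111
169 = 10101001
121 = 01111001
Binary: 00000100.00011111.10101001.01111001


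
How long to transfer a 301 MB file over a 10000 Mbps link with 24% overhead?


Effective throughput = 10000 * (1 - 24/100) = 7600 Mbps
File size in Mb = 301 * 8 = 2408 Mb
Time = 2408 / 7600
Time = 0.3168 seconds


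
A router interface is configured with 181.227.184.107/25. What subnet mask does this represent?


/25 means 25 network bits, 7 host bits
Binary: 11111111111111111111111110000000
Mask: 255.255.255.128


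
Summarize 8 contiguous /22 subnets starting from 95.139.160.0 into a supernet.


Original prefix: /22
Number of subnets: 8 = 2^3
New prefix = 22 - 3 = 19
Supernet: 95.139.160.0/19


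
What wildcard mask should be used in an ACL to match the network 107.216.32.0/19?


Subnet mask: 255.255.224.0
Wildcard = 255.255.255.255 - subnet mask
255 - 255 = 0
255 - 255 = 0
255 - 224 = 31
255 - 0 = 255
Wildcard: 0.0.31.255


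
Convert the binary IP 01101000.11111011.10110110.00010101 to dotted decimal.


01101000 = 104
11111011 = 251
10110110 = 182
00010101 = 21
IP: 104.251.182.21


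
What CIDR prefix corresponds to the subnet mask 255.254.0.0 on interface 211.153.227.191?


Binary: 11111111.11111110.00000000.00000000
Count leading 1s
Prefix: /15


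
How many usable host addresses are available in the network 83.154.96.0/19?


Host bits = 32 - 19 = 13
Total addresses = 2^13 = 8192
Usable = total - 2 (network and broadcast)
Usable hosts: 8190


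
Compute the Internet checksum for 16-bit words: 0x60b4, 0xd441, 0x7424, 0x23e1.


Sum all words (with carry folding):
+ 0x60b4 = 0x60b4
+ 0xd441 = 0x34f6
+ 0x7424 = 0xa91a
+ 0x23e1 = 0xccfb
One's complement: ~0xccfb
Checksum = 0x3304


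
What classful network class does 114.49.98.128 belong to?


First octet: 114
Binary: 01110010
0xxxxxxx -> Class A (1-126)
Class A, default mask 255.0.0.0 (/8)


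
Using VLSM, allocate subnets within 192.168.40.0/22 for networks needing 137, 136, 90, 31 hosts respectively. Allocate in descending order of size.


137 hosts -> /24 (254 usable): 192.168.40.0/24
136 hosts -> /24 (254 usable): 192.168.41.0/24
90 hosts -> /25 (126 usable): 192.168.42.0/25
31 hosts -> /26 (62 usable): 192.168.42.128/26
Allocation: 192.168.40.0/24 (137 hosts, 254 usable); 192.168.41.0/24 (136 hosts, 254 usable); 192.168.42.0/25 (90 hosts, 126 usable); 192.168.42.128/26 (31 hosts, 62 usable)


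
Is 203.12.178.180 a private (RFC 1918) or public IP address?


RFC 1918 private ranges:
  10.0.0.0/8 (10.0.0.0 - 10.255.255.255)
  172.16.0.0/12 (172.16.0.0 - 172.31.255.255)
  192.168.0.0/16 (192.168.0.0 - 192.168.255.255)
Public (not in any RFC 1918 range)


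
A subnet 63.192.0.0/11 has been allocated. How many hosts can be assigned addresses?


Host bits = 32 - 11 = 21
Total addresses = 2^21 = 2097152
Usable = total - 2 (network and broadcast)
Usable hosts: 2097150


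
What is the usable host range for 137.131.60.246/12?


Network: 137.128.0.0
Broadcast: 137.143.255.255
First usable = network + 1
Last usable = broadcast - 1
Range: 137.128.0.1 to 137.143.255.254


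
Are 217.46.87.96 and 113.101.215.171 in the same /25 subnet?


Mask: 255.255.255.128
217.46.87.96 AND mask = 217.46.87.0
113.101.215.171 AND mask = 113.101.215.128
No, different subnets (217.46.87.0 vs 113.101.215.128)


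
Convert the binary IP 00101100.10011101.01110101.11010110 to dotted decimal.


00101100 = 44
10011101 = 157
01110101 = 117
11010110 = 214
IP: 44.157.117.214


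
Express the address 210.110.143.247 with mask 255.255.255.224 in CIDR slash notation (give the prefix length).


Binary: 11111111.11111111.11111111.11100000
Count leading 1s
Prefix: /27


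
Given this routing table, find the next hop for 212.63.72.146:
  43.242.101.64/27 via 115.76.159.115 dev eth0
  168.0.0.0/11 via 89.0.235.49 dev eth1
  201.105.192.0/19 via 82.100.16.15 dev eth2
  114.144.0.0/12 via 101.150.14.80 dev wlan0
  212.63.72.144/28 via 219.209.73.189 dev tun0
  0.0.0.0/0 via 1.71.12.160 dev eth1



Longest prefix match for 212.63.72.146:
  /27 43.242.101.64: no
  /11 168.0.0.0: no
  /19 201.105.192.0: no
  /12 114.144.0.0: no
  /28 212.63.72.144: MATCH
  /0 0.0.0.0: MATCH
Selected: next-hop 219.209.73.189 via tun0 (matched /28)


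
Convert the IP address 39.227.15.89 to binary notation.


39 = 00100111
227 = 11100011
15 = 00001111
89 = 01011001
Binary: 00100111.11100011.00001111.01011001


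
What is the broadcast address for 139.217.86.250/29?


Network: 139.217.86.248/29
Host bits = 3
Set all host bits to 1:
Broadcast: 139.217.86.255


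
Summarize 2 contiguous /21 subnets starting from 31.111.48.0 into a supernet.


Original prefix: /21
Number of subnets: 2 = 2^1
New prefix = 21 - 1 = 20
Supernet: 31.111.48.0/20


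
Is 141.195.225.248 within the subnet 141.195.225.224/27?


Subnet network: 141.195.225.224
Test IP AND mask: 141.195.225.224
Yes, 141.195.225.248 is in 141.195.225.224/27


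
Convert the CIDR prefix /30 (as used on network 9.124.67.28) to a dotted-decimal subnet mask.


/30 means 30 network bits, 2 host bits
Binary: 11111111111111111111111111111100
Mask: 255.255.255.252


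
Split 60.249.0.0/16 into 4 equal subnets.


New prefix = 16 + 2 = 18
Each subnet has 16384 addresses
  60.249.0.0/18
  60.249.64.0/18
  60.249.128.0/18
  60.249.192.0/18
Subnets: 60.249.0.0/18, 60.249.64.0/18, 60.249.128.0/18, 60.249.192.0/18


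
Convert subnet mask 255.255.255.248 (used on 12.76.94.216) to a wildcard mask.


Subnet mask: 255.255.255.248
Wildcard = 255.255.255.255 - subnet mask
255 - 255 = 0
255 - 255 = 0
255 - 255 = 0
255 - 248 = 7
Wildcard: 0.0.0.7


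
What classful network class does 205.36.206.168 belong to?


First octet: 205
Binary: 11001101
110xxxxx -> Class C (192-223)
Class C, default mask 255.255.255.0 (/24)


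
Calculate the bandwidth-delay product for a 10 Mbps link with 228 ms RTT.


BDP = bandwidth * RTT
= 10 Mbps * 228 ms
= 10 * 1e6 * 228 / 1000 bits
= 2280000 bits
= 285000 bytes
= 278.3203 KB
BDP = 2280000 bits (285000 bytes)


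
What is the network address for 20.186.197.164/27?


IP:   00010100.10111010.11000101.10100100
Mask: 11111111.11111111.11111111.11100000
AND operation:
Net:  00010100.10111010.11000101.10100000
Network: 20.186.197.160/27


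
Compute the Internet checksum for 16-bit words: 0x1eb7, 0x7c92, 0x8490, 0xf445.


Sum all words (with carry folding):
+ 0x1eb7 = 0x1eb7
+ 0x7c92 = 0x9b49
+ 0x8490 = 0x1fda
+ 0xf445 = 0x1420
One's complement: ~0x1420
Checksum = 0xebdf


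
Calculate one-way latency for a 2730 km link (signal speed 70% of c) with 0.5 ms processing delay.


Speed = 0.7 * 3e5 km/s = 210000 km/s
Propagation delay = 2730 / 210000 = 0.013 s = 13 ms
Processing delay = 0.5 ms
Total one-way latency = 13.5 ms


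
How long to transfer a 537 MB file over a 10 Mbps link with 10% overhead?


Effective throughput = 10 * (1 - 10/100) = 9 Mbps
File size in Mb = 537 * 8 = 4296 Mb
Time = 4296 / 9
Time = 477.3333 seconds


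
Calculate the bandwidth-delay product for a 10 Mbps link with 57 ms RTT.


BDP = bandwidth * RTT
= 10 Mbps * 57 ms
= 10 * 1e6 * 57 / 1000 bits
= 570000 bits
= 71250 bytes
= 69.5801 KB
BDP = 570000 bits (71250 bytes)


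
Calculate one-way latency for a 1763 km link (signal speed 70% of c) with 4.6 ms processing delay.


Speed = 0.7 * 3e5 km/s = 210000 km/s
Propagation delay = 1763 / 210000 = 0.0084 s = 8.3952 ms
Processing delay = 4.6 ms
Total one-way latency = 12.9952 ms


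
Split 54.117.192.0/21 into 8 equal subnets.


New prefix = 21 + 3 = 24
Each subnet has 256 addresses
  54.117.192.0/24
  54.117.193.0/24
  54.117.194.0/24
  54.117.195.0/24
  54.117.196.0/24
  54.117.197.0/24
  54.117.198.0/24
  54.117.199.0/24
Subnets: 54.117.192.0/24, 54.117.193.0/24, 54.117.194.0/24, 54.117.195.0/24, 54.117.196.0/24, 54.117.197.0/24, 54.117.198.0/24, 54.117.199.0/24


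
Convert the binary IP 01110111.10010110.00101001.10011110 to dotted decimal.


01110111 = 119
10010110 = 150
00101001 = 41
10011110 = 158
IP: 119.150.41.158


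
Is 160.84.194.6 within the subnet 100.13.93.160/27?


Subnet network: 100.13.93.160
Test IP AND mask: 160.84.194.0
No, 160.84.194.6 is not in 100.13.93.160/27


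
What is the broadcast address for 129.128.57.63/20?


Network: 129.128.48.0/20
Host bits = 12
Set all host bits to 1:
Broadcast: 129.128.63.255


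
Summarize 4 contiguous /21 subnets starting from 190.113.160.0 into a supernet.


Original prefix: /21
Number of subnets: 4 = 2^2
New prefix = 21 - 2 = 19
Supernet: 190.113.160.0/19


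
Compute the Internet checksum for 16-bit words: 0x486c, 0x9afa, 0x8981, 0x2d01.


Sum all words (with carry folding):
+ 0x486c = 0x486c
+ 0x9afa = 0xe366
+ 0x8981 = 0x6ce8
+ 0x2d01 = 0x99e9
One's complement: ~0x99e9
Checksum = 0x6616


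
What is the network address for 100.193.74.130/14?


IP:   01100100.11000001.01001010.10000010
Mask: 11111111.11111100.00000000.00000000
AND operation:
Net:  01100100.11000000.00000000.00000000
Network: 100.192.0.0/14


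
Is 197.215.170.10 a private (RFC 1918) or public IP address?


RFC 1918 private ranges:
  10.0.0.0/8 (10.0.0.0 - 10.255.255.255)
  172.16.0.0/12 (172.16.0.0 - 172.31.255.255)
  192.168.0.0/16 (192.168.0.0 - 192.168.255.255)
Public (not in any RFC 1918 range)


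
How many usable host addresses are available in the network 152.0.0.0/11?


Host bits = 32 - 11 = 21
Total addresses = 2^21 = 2097152
Usable = total - 2 (network and broadcast)
Usable hosts: 2097150


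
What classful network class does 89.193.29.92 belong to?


First octet: 89
Binary: 01011001
0xxxxxxx -> Class A (1-126)
Class A, default mask 255.0.0.0 (/8)


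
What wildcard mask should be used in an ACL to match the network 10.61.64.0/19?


Subnet mask: 255.255.224.0
Wildcard = 255.255.255.255 - subnet mask
255 - 255 = 0
255 - 255 = 0
255 - 224 = 31
255 - 0 = 255
Wildcard: 0.0.31.255


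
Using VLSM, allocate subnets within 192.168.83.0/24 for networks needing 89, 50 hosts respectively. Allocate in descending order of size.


89 hosts -> /25 (126 usable): 192.168.83.0/25
50 hosts -> /26 (62 usable): 192.168.83.128/26
Allocation: 192.168.83.0/25 (89 hosts, 126 usable); 192.168.83.128/26 (50 hosts, 62 usable)


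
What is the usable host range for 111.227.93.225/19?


Network: 111.227.64.0
Broadcast: 111.227.95.255
First usable = network + 1
Last usable = broadcast - 1
Range: 111.227.64.1 to 111.227.95.254


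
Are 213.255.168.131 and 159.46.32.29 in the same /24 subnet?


Mask: 255.255.255.0
213.255.168.131 AND mask = 213.255.168.0
159.46.32.29 AND mask = 159.46.32.0
No, different subnets (213.255.168.0 vs 159.46.32.0)


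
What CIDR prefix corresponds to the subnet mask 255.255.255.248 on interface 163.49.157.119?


Binary: 11111111.11111111.11111111.11111000
Count leading 1s
Prefix: /29


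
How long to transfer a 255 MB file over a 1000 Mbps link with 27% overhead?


Effective throughput = 1000 * (1 - 27/100) = 730 Mbps
File size in Mb = 255 * 8 = 2040 Mb
Time = 2040 / 730
Time = 2.7945 seconds


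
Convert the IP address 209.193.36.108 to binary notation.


209 = 11010001
193 = 11000001
36 = 00100100
108 = 01101100
Binary: 11010001.11000001.00100100.01101100


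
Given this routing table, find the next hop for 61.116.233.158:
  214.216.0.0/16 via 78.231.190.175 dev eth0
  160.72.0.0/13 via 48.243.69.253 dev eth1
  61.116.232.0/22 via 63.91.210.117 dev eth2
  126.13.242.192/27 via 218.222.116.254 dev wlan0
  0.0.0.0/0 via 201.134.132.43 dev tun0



Longest prefix match for 61.116.233.158:
  /16 214.216.0.0: no
  /13 160.72.0.0: no
  /22 61.116.232.0: MATCH
  /27 126.13.242.192: no
  /0 0.0.0.0: MATCH
Selected: next-hop 63.91.210.117 via eth2 (matched /22)


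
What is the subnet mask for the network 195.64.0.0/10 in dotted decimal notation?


/10 means 10 network bits, 22 host bits
Binary: 11111111110000000000000000000000
Mask: 255.192.0.0


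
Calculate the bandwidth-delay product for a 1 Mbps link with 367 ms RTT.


BDP = bandwidth * RTT
= 1 Mbps * 367 ms
= 1 * 1e6 * 367 / 1000 bits
= 367000 bits
= 45875 bytes
= 44.7998 KB
BDP = 367000 bits (45875 bytes)


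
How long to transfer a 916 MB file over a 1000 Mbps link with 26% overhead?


Effective throughput = 1000 * (1 - 26/100) = 740 Mbps
File size in Mb = 916 * 8 = 7328 Mb
Time = 7328 / 740
Time = 9.9027 seconds


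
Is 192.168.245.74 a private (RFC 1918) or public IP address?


RFC 1918 private ranges:
  10.0.0.0/8 (10.0.0.0 - 10.255.255.255)
  172.16.0.0/12 (172.16.0.0 - 172.31.255.255)
  192.168.0.0/16 (192.168.0.0 - 192.168.255.255)
Private (in 192.168.0.0/16)


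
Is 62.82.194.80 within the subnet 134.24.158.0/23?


Subnet network: 134.24.158.0
Test IP AND mask: 62.82.194.0
No, 62.82.194.80 is not in 134.24.158.0/23


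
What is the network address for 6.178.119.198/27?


IP:   00000110.10110010.01110111.11000110
Mask: 11111111.11111111.11111111.11100000
AND operation:
Net:  00000110.10110010.01110111.11000000
Network: 6.178.119.192/27


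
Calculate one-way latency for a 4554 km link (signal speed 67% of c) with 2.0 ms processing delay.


Speed = 0.67 * 3e5 km/s = 201000 km/s
Propagation delay = 4554 / 201000 = 0.0227 s = 22.6567 ms
Processing delay = 2.0 ms
Total one-way latency = 24.6567 ms


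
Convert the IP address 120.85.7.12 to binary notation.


120 = 01111000
85 = 01010101
7 = 00000111
12 = 00001100
Binary: 01111000.01010101.00000111.00001100


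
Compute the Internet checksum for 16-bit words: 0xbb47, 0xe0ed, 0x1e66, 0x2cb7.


Sum all words (with carry folding):
+ 0xbb47 = 0xbb47
+ 0xe0ed = 0x9c35
+ 0x1e66 = 0xba9b
+ 0x2cb7 = 0xe752
One's complement: ~0xe752
Checksum = 0x18ad


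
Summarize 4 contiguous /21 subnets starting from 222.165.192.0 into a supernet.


Original prefix: /21
Number of subnets: 4 = 2^2
New prefix = 21 - 2 = 19
Supernet: 222.165.192.0/19


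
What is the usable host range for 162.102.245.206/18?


Network: 162.102.192.0
Broadcast: 162.102.255.255
First usable = network + 1
Last usable = broadcast - 1
Range: 162.102.192.1 to 162.102.255.254


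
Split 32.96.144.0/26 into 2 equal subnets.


New prefix = 26 + 1 = 27
Each subnet has 32 addresses
  32.96.144.0/27
  32.96.144.32/27
Subnets: 32.96.144.0/27, 32.96.144.32/27


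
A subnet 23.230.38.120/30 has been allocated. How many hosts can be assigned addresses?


Host bits = 32 - 30 = 2
Total addresses = 2^2 = 4
Usable = total - 2 (network and broadcast)
Usable hosts: 2


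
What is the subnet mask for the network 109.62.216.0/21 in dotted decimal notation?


/21 means 21 network bits, 11 host bits
Binary: 11111111111111111111100000000000
Mask: 255.255.248.0


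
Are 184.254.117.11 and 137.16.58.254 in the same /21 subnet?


Mask: 255.255.248.0
184.254.117.11 AND mask = 184.254.112.0
137.16.58.254 AND mask = 137.16.56.0
No, different subnets (184.254.112.0 vs 137.16.56.0)


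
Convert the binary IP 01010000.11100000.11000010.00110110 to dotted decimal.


01010000 = 80
11100000 = 224
11000010 = 194
00110110 = 54
IP: 80.224.194.54


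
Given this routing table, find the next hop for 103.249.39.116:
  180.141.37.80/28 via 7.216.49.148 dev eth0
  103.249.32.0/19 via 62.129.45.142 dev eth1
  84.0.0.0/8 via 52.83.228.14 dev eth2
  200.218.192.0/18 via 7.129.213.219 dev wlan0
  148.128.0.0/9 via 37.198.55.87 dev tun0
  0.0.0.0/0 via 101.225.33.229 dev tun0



Longest prefix match for 103.249.39.116:
  /28 180.141.37.80: no
  /19 103.249.32.0: MATCH
  /8 84.0.0.0: no
  /18 200.218.192.0: no
  /9 148.128.0.0: no
  /0 0.0.0.0: MATCH
Selected: next-hop 62.129.45.142 via eth1 (matched /19)


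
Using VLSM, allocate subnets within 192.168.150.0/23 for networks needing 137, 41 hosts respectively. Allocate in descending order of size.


137 hosts -> /24 (254 usable): 192.168.150.0/24
41 hosts -> /26 (62 usable): 192.168.151.0/26
Allocation: 192.168.150.0/24 (137 hosts, 254 usable); 192.168.151.0/26 (41 hosts, 62 usable)


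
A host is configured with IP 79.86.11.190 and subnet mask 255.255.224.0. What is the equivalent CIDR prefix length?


Binary: 11111111.11111111.11100000.00000000
Count leading 1s
Prefix: /19


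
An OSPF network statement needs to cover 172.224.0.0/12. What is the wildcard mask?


Subnet mask: 255.240.0.0
Wildcard = 255.255.255.255 - subnet mask
255 - 255 = 0
255 - 240 = 15
255 - 0 = 255
255 - 0 = 255
Wildcard: 0.15.255.255


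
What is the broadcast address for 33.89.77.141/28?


Network: 33.89.77.128/28
Host bits = 4
Set all host bits to 1:
Broadcast: 33.89.77.143


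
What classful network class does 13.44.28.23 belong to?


First octet: 13
Binary: 00001101
0xxxxxxx -> Class A (1-126)
Class A, default mask 255.0.0.0 (/8)


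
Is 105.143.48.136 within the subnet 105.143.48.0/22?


Subnet network: 105.143.48.0
Test IP AND mask: 105.143.48.0
Yes, 105.143.48.136 is in 105.143.48.0/22


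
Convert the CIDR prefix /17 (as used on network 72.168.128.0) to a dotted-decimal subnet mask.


/17 means 17 network bits, 15 host bits
Binary: 11111111111111111000000000000000
Mask: 255.255.128.0


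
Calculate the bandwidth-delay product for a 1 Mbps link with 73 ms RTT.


BDP = bandwidth * RTT
= 1 Mbps * 73 ms
= 1 * 1e6 * 73 / 1000 bits
= 73000 bits
= 9125 bytes
= 8.9111 KB
BDP = 73000 bits (9125 bytes)


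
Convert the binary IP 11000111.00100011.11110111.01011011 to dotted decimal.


11000111 = 199
00100011 = 35
11110111 = 247
01011011 = 91
IP: 199.35.247.91


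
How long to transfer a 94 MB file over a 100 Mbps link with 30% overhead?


Effective throughput = 100 * (1 - 30/100) = 70 Mbps
File size in Mb = 94 * 8 = 752 Mb
Time = 752 / 70
Time = 10.7429 seconds


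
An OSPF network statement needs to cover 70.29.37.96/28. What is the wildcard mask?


Subnet mask: 255.255.255.240
Wildcard = 255.255.255.255 - subnet mask
255 - 255 = 0
255 - 255 = 0
255 - 255 = 0
255 - 240 = 15
Wildcard: 0.0.0.15


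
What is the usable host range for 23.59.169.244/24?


Network: 23.59.169.0
Broadcast: 23.59.169.255
First usable = network + 1
Last usable = broadcast - 1
Range: 23.59.169.1 to 23.59.169.254


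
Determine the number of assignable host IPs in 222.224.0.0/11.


Host bits = 32 - 11 = 21
Total addresses = 2^21 = 2097152
Usable = total - 2 (network and broadcast)
Usable hosts: 2097150


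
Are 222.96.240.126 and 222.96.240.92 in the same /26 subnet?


Mask: 255.255.255.192
222.96.240.126 AND mask = 222.96.240.64
222.96.240.92 AND mask = 222.96.240.64
Yes, same subnet (222.96.240.64)


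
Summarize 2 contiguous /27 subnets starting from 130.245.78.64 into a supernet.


Original prefix: /27
Number of subnets: 2 = 2^1
New prefix = 27 - 1 = 26
Supernet: 130.245.78.64/26


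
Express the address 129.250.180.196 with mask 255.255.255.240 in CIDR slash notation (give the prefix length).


Binary: 11111111.11111111.11111111.11110000
Count leading 1s
Prefix: /28


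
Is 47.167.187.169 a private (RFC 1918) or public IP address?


RFC 1918 private ranges:
  10.0.0.0/8 (10.0.0.0 - 10.255.255.255)
  172.16.0.0/12 (172.16.0.0 - 172.31.255.255)
  192.168.0.0/16 (192.168.0.0 - 192.168.255.255)
Public (not in any RFC 1918 range)


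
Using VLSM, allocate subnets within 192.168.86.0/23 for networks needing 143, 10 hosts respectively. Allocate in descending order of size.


143 hosts -> /24 (254 usable): 192.168.86.0/24
10 hosts -> /28 (14 usable): 192.168.87.0/28
Allocation: 192.168.86.0/24 (143 hosts, 254 usable); 192.168.87.0/28 (10 hosts, 14 usable)


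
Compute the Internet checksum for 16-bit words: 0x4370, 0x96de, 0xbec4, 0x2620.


Sum all words (with carry folding):
+ 0x4370 = 0x4370
+ 0x96de = 0xda4e
+ 0xbec4 = 0x9913
+ 0x2620 = 0xbf33
One's complement: ~0xbf33
Checksum = 0x40cc


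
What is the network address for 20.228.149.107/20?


IP:   00010100.11100100.10010101.01101011
Mask: 11111111.11111111.11110000.00000000
AND operation:
Net:  00010100.11100100.10010000.00000000
Network: 20.228.144.0/20


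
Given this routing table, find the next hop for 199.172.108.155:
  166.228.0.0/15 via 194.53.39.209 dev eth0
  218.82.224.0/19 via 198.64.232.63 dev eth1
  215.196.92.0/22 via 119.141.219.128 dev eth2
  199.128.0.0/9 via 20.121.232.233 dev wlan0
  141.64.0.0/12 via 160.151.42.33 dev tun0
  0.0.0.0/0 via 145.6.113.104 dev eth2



Longest prefix match for 199.172.108.155:
  /15 166.228.0.0: no
  /19 218.82.224.0: no
  /22 215.196.92.0: no
  /9 199.128.0.0: MATCH
  /12 141.64.0.0: no
  /0 0.0.0.0: MATCH
Selected: next-hop 20.121.232.233 via wlan0 (matched /9)


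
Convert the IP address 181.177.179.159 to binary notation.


181 = 10110101
177 = 10110001
179 = 10110011
159 = 10011111
Binary: 10110101.10110001.10110011.10011111


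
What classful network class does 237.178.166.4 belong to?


First octet: 237
Binary: 11101101
1110xxxx -> Class D (224-239)
Class D (multicast), default mask N/A


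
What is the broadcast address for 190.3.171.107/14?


Network: 190.0.0.0/14
Host bits = 18
Set all host bits to 1:
Broadcast: 190.3.255.255


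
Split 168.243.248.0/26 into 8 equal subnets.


New prefix = 26 + 3 = 29
Each subnet has 8 addresses
  168.243.248.0/29
  168.243.248.8/29
  168.243.248.16/29
  168.243.248.24/29
  168.243.248.32/29
  168.243.248.40/29
  168.243.248.48/29
  168.243.248.56/29
Subnets: 168.243.248.0/29, 168.243.248.8/29, 168.243.248.16/29, 168.243.248.24/29, 168.243.248.32/29, 168.243.248.40/29, 168.243.248.48/29, 168.243.248.56/29


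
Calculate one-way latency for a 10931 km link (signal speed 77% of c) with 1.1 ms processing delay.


Speed = 0.77 * 3e5 km/s = 231000 km/s
Propagation delay = 10931 / 231000 = 0.0473 s = 47.3203 ms
Processing delay = 1.1 ms
Total one-way latency = 48.4203 ms


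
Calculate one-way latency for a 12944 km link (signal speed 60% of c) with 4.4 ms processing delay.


Speed = 0.6 * 3e5 km/s = 180000 km/s
Propagation delay = 12944 / 180000 = 0.0719 s = 71.9111 ms
Processing delay = 4.4 ms
Total one-way latency = 76.3111 ms


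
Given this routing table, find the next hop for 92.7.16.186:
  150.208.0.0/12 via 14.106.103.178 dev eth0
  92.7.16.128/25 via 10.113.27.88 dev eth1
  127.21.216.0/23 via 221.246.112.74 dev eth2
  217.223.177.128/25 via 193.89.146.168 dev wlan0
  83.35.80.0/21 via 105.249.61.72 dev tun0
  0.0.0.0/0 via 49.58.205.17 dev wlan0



Longest prefix match for 92.7.16.186:
  /12 150.208.0.0: no
  /25 92.7.16.128: MATCH
  /23 127.21.216.0: no
  /25 217.223.177.128: no
  /21 83.35.80.0: no
  /0 0.0.0.0: MATCH
Selected: next-hop 10.113.27.88 via eth1 (matched /25)


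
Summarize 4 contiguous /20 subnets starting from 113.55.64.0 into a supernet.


Original prefix: /20
Number of subnets: 4 = 2^2
New prefix = 20 - 2 = 18
Supernet: 113.55.64.0/18


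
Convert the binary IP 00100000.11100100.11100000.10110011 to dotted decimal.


00100000 = 32
11100100 = 228
11100000 = 224
10110011 = 179
IP: 32.228.224.179


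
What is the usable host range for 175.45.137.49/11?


Network: 175.32.0.0
Broadcast: 175.63.255.255
First usable = network + 1
Last usable = broadcast - 1
Range: 175.32.0.1 to 175.63.255.254


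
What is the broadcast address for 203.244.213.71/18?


Network: 203.244.192.0/18
Host bits = 14
Set all host bits to 1:
Broadcast: 203.244.255.255


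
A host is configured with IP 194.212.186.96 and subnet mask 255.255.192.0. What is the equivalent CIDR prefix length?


Binary: 11111111.11111111.11000000.00000000
Count leading 1s
Prefix: /18


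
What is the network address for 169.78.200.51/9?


IP:   10101001.01001110.11001000.00110011
Mask: 11111111.10000000.00000000.00000000
AND operation:
Net:  10101001.00000000.00000000.00000000
Network: 169.0.0.0/9


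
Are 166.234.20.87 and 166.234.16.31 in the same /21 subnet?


Mask: 255.255.248.0
166.234.20.87 AND mask = 166.234.16.0
166.234.16.31 AND mask = 166.234.16.0
Yes, same subnet (166.234.16.0)


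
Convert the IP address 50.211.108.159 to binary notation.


50 = 00110010
211 = 11010011
108 = 01101100
159 = 10011111
Binary: 00110010.11010011.01101100.10011111


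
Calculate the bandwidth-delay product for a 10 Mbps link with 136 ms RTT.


BDP = bandwidth * RTT
= 10 Mbps * 136 ms
= 10 * 1e6 * 136 / 1000 bits
= 1360000 bits
= 170000 bytes
= 166.0156 KB
BDP = 1360000 bits (170000 bytes)


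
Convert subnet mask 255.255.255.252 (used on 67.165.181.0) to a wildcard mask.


Subnet mask: 255.255.255.252
Wildcard = 255.255.255.255 - subnet mask
255 - 255 = 0
255 - 255 = 0
255 - 255 = 0
255 - 252 = 3
Wildcard: 0.0.0.3


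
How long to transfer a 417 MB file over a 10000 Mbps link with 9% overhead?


Effective throughput = 10000 * (1 - 9/100) = 9100 Mbps
File size in Mb = 417 * 8 = 3336 Mb
Time = 3336 / 9100
Time = 0.3666 seconds


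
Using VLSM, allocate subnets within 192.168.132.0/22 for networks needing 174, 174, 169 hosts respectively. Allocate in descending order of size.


174 hosts -> /24 (254 usable): 192.168.132.0/24
174 hosts -> /24 (254 usable): 192.168.133.0/24
169 hosts -> /24 (254 usable): 192.168.134.0/24
Allocation: 192.168.132.0/24 (174 hosts, 254 usable); 192.168.133.0/24 (174 hosts, 254 usable); 192.168.134.0/24 (169 hosts, 254 usable)


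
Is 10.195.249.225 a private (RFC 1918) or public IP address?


RFC 1918 private ranges:
  10.0.0.0/8 (10.0.0.0 - 10.255.255.255)
  172.16.0.0/12 (172.16.0.0 - 172.31.255.255)
  192.168.0.0/16 (192.168.0.0 - 192.168.255.255)
Private (in 10.0.0.0/8)


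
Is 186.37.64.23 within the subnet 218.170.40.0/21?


Subnet network: 218.170.40.0
Test IP AND mask: 186.37.64.0
No, 186.37.64.23 is not in 218.170.40.0/21


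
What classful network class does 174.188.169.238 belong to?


First octet: 174
Binary: 10101110
10xxxxxx -> Class B (128-191)
Class B, default mask 255.255.0.0 (/16)


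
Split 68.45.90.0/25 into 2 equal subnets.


New prefix = 25 + 1 = 26
Each subnet has 64 addresses
  68.45.90.0/26
  68.45.90.64/26
Subnets: 68.45.90.0/26, 68.45.90.64/26


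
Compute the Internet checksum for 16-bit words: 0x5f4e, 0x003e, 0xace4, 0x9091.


Sum all words (with carry folding):
+ 0x5f4e = 0x5f4e
+ 0x003e = 0x5f8c
+ 0xace4 = 0x0c71
+ 0x9091 = 0x9d02
One's complement: ~0x9d02
Checksum = 0x62fd


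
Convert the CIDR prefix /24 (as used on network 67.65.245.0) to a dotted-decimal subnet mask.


/24 means 24 network bits, 8 host bits
Binary: 11111111111111111111111100000000
Mask: 255.255.255.0


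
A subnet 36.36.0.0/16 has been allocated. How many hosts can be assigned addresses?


Host bits = 32 - 16 = 16
Total addresses = 2^16 = 65536
Usable = total - 2 (network and broadcast)
Usable hosts: 65534


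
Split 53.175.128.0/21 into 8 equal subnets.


New prefix = 21 + 3 = 24
Each subnet has 256 addresses
  53.175.128.0/24
  53.175.129.0/24
  53.175.130.0/24
  53.175.131.0/24
  53.175.132.0/24
  53.175.133.0/24
  53.175.134.0/24
  53.175.135.0/24
Subnets: 53.175.128.0/24, 53.175.129.0/24, 53.175.130.0/24, 53.175.131.0/24, 53.175.132.0/24, 53.175.133.0/24, 53.175.134.0/24, 53.175.135.0/24


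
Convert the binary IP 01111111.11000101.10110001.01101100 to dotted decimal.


01111111 = 127
11000101 = 197
10110001 = 177
01101100 = 108
IP: 127.197.177.108


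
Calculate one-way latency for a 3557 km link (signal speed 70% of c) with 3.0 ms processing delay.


Speed = 0.7 * 3e5 km/s = 210000 km/s
Propagation delay = 3557 / 210000 = 0.0169 s = 16.9381 ms
Processing delay = 3.0 ms
Total one-way latency = 19.9381 ms


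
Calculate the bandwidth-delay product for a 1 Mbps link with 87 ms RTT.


BDP = bandwidth * RTT
= 1 Mbps * 87 ms
= 1 * 1e6 * 87 / 1000 bits
= 87000 bits
= 10875 bytes
= 10.6201 KB
BDP = 87000 bits (10875 bytes)


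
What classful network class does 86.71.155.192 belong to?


First octet: 86
Binary: 01010110
0xxxxxxx -> Class A (1-126)
Class A, default mask 255.0.0.0 (/8)


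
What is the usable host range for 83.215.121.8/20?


Network: 83.215.112.0
Broadcast: 83.215.127.255
First usable = network + 1
Last usable = broadcast - 1
Range: 83.215.112.1 to 83.215.127.254


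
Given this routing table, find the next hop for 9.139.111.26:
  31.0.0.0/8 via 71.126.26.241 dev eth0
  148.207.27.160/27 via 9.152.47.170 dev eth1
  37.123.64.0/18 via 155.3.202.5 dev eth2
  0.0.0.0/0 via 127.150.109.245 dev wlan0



Longest prefix match for 9.139.111.26:
  /8 31.0.0.0: no
  /27 148.207.27.160: no
  /18 37.123.64.0: no
  /0 0.0.0.0: MATCH
Selected: next-hop 127.150.109.245 via wlan0 (matched /0)


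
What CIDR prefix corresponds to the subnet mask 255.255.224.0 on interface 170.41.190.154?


Binary: 11111111.11111111.11100000.00000000
Count leading 1s
Prefix: /19


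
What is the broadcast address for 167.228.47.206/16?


Network: 167.228.0.0/16
Host bits = 16
Set all host bits to 1:
Broadcast: 167.228.255.255


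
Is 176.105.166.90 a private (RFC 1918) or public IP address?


RFC 1918 private ranges:
  10.0.0.0/8 (10.0.0.0 - 10.255.255.255)
  172.16.0.0/12 (172.16.0.0 - 172.31.255.255)
  192.168.0.0/16 (192.168.0.0 - 192.168.255.255)
Public (not in any RFC 1918 range)


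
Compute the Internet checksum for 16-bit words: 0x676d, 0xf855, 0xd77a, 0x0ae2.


Sum all words (with carry folding):
+ 0x676d = 0x676d
+ 0xf855 = 0x5fc3
+ 0xd77a = 0x373e
+ 0x0ae2 = 0x4220
One's complement: ~0x4220
Checksum = 0xbddf


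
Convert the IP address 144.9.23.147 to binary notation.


144 = 10010000
9 = 00001001
23 = 00010111
147 = 10010011
Binary: 10010000.00001001.00010111.10010011


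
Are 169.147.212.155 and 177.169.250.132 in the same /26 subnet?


Mask: 255.255.255.192
169.147.212.155 AND mask = 169.147.212.128
177.169.250.132 AND mask = 177.169.250.128
No, different subnets (169.147.212.128 vs 177.169.250.128)


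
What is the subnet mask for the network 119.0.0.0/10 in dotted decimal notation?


/10 means 10 network bits, 22 host bits
Binary: 11111111110000000000000000000000
Mask: 255.192.0.0


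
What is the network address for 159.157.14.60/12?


IP:   10011111.10011101.00001110.00111100
Mask: 11111111.11110000.00000000.00000000
AND operation:
Net:  10011111.10010000.00000000.00000000
Network: 159.144.0.0/12


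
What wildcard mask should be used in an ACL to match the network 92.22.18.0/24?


Subnet mask: 255.255.255.0
Wildcard = 255.255.255.255 - subnet mask
255 - 255 = 0
255 - 255 = 0
255 - 255 = 0
255 - 0 = 255
Wildcard: 0.0.0.255


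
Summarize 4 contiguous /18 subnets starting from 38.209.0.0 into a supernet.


Original prefix: /18
Number of subnets: 4 = 2^2
New prefix = 18 - 2 = 16
Supernet: 38.209.0.0/16


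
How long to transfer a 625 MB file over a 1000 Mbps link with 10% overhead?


Effective throughput = 1000 * (1 - 10/100) = 900 Mbps
File size in Mb = 625 * 8 = 5000 Mb
Time = 5000 / 900
Time = 5.5556 seconds


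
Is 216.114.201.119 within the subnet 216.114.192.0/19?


Subnet network: 216.114.192.0
Test IP AND mask: 216.114.192.0
Yes, 216.114.201.119 is in 216.114.192.0/19


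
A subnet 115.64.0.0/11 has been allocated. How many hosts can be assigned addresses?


Host bits = 32 - 11 = 21
Total addresses = 2^21 = 2097152
Usable = total - 2 (network and broadcast)
Usable hosts: 2097150


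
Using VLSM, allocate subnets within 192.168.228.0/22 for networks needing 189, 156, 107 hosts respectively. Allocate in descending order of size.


189 hosts -> /24 (254 usable): 192.168.228.0/24
156 hosts -> /24 (254 usable): 192.168.229.0/24
107 hosts -> /25 (126 usable): 192.168.230.0/25
Allocation: 192.168.228.0/24 (189 hosts, 254 usable); 192.168.229.0/24 (156 hosts, 254 usable); 192.168.230.0/25 (107 hosts, 126 usable)


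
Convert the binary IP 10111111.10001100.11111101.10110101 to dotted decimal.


10111111 = 191
10001100 = 140
11111101 = 253
10110101 = 181
IP: 191.140.253.181


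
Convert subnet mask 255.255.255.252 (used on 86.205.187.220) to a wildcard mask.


Subnet mask: 255.255.255.252
Wildcard = 255.255.255.255 - subnet mask
255 - 255 = 0
255 - 255 = 0
255 - 255 = 0
255 - 252 = 3
Wildcard: 0.0.0.3


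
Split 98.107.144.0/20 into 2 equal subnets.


New prefix = 20 + 1 = 21
Each subnet has 2048 addresses
  98.107.144.0/21
  98.107.152.0/21
Subnets: 98.107.144.0/21, 98.107.152.0/21


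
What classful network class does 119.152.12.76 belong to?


First octet: 119
Binary: 01110111
0xxxxxxx -> Class A (1-126)
Class A, default mask 255.0.0.0 (/8)


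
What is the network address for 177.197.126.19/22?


IP:   10110001.11000101.01111110.00010011
Mask: 11111111.11111111.11111100.00000000
AND operation:
Net:  10110001.11000101.01111100.00000000
Network: 177.197.124.0/22


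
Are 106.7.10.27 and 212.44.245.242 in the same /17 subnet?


Mask: 255.255.128.0
106.7.10.27 AND mask = 106.7.0.0
212.44.245.242 AND mask = 212.44.128.0
No, different subnets (106.7.0.0 vs 212.44.128.0)


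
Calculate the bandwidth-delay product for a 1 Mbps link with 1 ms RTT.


BDP = bandwidth * RTT
= 1 Mbps * 1 ms
= 1 * 1e6 * 1 / 1000 bits
= 1000 bits
= 125 bytes
BDP = 1000 bits (125 bytes)


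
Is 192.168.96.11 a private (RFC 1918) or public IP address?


RFC 1918 private ranges:
  10.0.0.0/8 (10.0.0.0 - 10.255.255.255)
  172.16.0.0/12 (172.16.0.0 - 172.31.255.255)
  192.168.0.0/16 (192.168.0.0 - 192.168.255.255)
Private (in 192.168.0.0/16)


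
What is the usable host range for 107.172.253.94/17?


Network: 107.172.128.0
Broadcast: 107.172.255.255
First usable = network + 1
Last usable = broadcast - 1
Range: 107.172.128.1 to 107.172.255.254


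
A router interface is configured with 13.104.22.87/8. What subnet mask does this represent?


/8 means 8 network bits, 24 host bits
Binary: 11111111000000000000000000000000
Mask: 255.0.0.0


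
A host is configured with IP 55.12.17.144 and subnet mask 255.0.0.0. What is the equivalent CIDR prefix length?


Binary: 11111111.00000000.00000000.00000000
Count leading 1s
Prefix: /8


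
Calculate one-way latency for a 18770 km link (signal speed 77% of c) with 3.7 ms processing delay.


Speed = 0.77 * 3e5 km/s = 231000 km/s
Propagation delay = 18770 / 231000 = 0.0813 s = 81.2554 ms
Processing delay = 3.7 ms
Total one-way latency = 84.9554 ms


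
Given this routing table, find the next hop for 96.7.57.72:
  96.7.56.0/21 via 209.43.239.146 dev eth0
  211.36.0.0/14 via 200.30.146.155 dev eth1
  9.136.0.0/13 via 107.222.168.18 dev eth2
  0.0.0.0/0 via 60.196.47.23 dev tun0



Longest prefix match for 96.7.57.72:
  /21 96.7.56.0: MATCH
  /14 211.36.0.0: no
  /13 9.136.0.0: no
  /0 0.0.0.0: MATCH
Selected: next-hop 209.43.239.146 via eth0 (matched /21)


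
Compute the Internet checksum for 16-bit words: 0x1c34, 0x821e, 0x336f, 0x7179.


Sum all words (with carry folding):
+ 0x1c34 = 0x1c34
+ 0x821e = 0x9e52
+ 0x336f = 0xd1c1
+ 0x7179 = 0x433b
One's complement: ~0x433b
Checksum = 0xbcc4


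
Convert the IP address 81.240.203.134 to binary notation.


81 = 01010001
240 = 11110000
203 = 11001011
134 = 10000110
Binary: 01010001.11110000.11001011.10000110


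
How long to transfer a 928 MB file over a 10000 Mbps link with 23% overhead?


Effective throughput = 10000 * (1 - 23/100) = 7700 Mbps
File size in Mb = 928 * 8 = 7424 Mb
Time = 7424 / 7700
Time = 0.9642 seconds


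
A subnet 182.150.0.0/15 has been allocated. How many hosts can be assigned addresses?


Host bits = 32 - 15 = 17
Total addresses = 2^17 = 131072
Usable = total - 2 (network and broadcast)
Usable hosts: 131070


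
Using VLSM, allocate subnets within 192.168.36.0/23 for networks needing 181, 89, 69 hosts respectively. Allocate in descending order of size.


181 hosts -> /24 (254 usable): 192.168.36.0/24
89 hosts -> /25 (126 usable): 192.168.37.0/25
69 hosts -> /25 (126 usable): 192.168.37.128/25
Allocation: 192.168.36.0/24 (181 hosts, 254 usable); 192.168.37.0/25 (89 hosts, 126 usable); 192.168.37.128/25 (69 hosts, 126 usable)


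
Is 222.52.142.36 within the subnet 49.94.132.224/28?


Subnet network: 49.94.132.224
Test IP AND mask: 222.52.142.32
No, 222.52.142.36 is not in 49.94.132.224/28


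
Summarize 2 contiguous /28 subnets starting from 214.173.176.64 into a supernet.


Original prefix: /28
Number of subnets: 2 = 2^1
New prefix = 28 - 1 = 27
Supernet: 214.173.176.64/27


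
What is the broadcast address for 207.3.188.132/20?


Network: 207.3.176.0/20
Host bits = 12
Set all host bits to 1:
Broadcast: 207.3.191.255


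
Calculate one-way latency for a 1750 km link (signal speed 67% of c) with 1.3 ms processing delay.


Speed = 0.67 * 3e5 km/s = 201000 km/s
Propagation delay = 1750 / 201000 = 0.0087 s = 8.7065 ms
Processing delay = 1.3 ms
Total one-way latency = 10.0065 ms


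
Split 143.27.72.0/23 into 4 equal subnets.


New prefix = 23 + 2 = 25
Each subnet has 128 addresses
  143.27.72.0/25
  143.27.72.128/25
  143.27.73.0/25
  143.27.73.128/25
Subnets: 143.27.72.0/25, 143.27.72.128/25, 143.27.73.0/25, 143.27.73.128/25


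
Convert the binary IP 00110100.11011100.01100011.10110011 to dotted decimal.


00110100 = 52
11011100 = 220
01100011 = 99
10110011 = 179
IP: 52.220.99.179


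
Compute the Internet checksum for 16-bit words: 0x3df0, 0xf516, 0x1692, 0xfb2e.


Sum all words (with carry folding):
+ 0x3df0 = 0x3df0
+ 0xf516 = 0x3307
+ 0x1692 = 0x4999
+ 0xfb2e = 0x44c8
One's complement: ~0x44c8
Checksum = 0xbb37


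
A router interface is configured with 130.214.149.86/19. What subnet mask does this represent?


/19 means 19 network bits, 13 host bits
Binary: 11111111111111111110000000000000
Mask: 255.255.224.0


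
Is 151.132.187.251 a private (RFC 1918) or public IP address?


RFC 1918 private ranges:
  10.0.0.0/8 (10.0.0.0 - 10.255.255.255)
  172.16.0.0/12 (172.16.0.0 - 172.31.255.255)
  192.168.0.0/16 (192.168.0.0 - 192.168.255.255)
Public (not in any RFC 1918 range)


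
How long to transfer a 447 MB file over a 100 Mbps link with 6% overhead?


Effective throughput = 100 * (1 - 6/100) = 94 Mbps
File size in Mb = 447 * 8 = 3576 Mb
Time = 3576 / 94
Time = 38.0426 seconds


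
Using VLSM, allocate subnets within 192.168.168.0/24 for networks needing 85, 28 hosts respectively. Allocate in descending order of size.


85 hosts -> /25 (126 usable): 192.168.168.0/25
28 hosts -> /27 (30 usable): 192.168.168.128/27
Allocation: 192.168.168.0/25 (85 hosts, 126 usable); 192.168.168.128/27 (28 hosts, 30 usable)


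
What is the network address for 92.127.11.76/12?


IP:   01011100.01111111.00001011.01001100
Mask: 11111111.11110000.00000000.00000000
AND operation:
Net:  01011100.01110000.00000000.00000000
Network: 92.112.0.0/12
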